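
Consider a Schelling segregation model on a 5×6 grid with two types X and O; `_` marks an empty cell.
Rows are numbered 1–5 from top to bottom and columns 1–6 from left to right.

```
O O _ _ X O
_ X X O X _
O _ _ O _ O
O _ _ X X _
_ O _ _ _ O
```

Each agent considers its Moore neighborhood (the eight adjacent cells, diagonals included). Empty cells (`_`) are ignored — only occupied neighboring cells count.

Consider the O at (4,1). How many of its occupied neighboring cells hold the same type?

2

Occupied neighbors of (4,1): (3,1)=O, (5,2)=O.
Same type (O): 2 of 2.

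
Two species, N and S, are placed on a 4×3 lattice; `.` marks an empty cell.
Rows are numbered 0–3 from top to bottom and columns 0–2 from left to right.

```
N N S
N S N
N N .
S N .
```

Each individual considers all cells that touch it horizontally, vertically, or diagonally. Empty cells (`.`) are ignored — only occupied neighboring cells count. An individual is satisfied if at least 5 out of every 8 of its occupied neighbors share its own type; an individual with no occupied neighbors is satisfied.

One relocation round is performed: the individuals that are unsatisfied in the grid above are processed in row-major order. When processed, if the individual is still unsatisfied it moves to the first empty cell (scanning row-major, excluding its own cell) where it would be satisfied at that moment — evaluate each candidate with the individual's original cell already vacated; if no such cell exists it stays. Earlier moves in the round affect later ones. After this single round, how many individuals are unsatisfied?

4

Initially unsatisfied (in order): (0,1), (0,2), (1,1), (1,2), (2,0), (3,0).
  (0,1) → (2,2).
  (0,2): no empty cell satisfies it; stays.
  (1,1): no empty cell satisfies it; stays.
  (1,2) → (3,2).
  (2,0): no empty cell satisfies it; stays.
  (3,0): no empty cell satisfies it; stays.
Resulting grid:
N . S
N S .
N N N
S N N
Unsatisfied now: (0,0), (1,1), (2,0), (3,0).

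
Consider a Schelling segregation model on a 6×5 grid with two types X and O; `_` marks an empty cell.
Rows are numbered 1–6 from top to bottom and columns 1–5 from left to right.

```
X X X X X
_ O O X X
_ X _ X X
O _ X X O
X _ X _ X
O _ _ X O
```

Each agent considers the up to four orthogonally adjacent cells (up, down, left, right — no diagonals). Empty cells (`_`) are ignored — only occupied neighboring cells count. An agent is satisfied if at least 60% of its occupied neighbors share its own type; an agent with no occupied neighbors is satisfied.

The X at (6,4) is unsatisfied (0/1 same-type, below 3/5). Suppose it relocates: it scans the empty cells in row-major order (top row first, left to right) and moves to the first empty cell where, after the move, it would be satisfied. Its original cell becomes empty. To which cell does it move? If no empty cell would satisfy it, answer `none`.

Vacating (6,4). Empty cells in order:
  (2,1): 1/2 same-type → still unsatisfied.
  (3,1): 1/2 same-type → still unsatisfied.
  (3,3): 3/4 same-type → satisfied — stop here.

(3,3)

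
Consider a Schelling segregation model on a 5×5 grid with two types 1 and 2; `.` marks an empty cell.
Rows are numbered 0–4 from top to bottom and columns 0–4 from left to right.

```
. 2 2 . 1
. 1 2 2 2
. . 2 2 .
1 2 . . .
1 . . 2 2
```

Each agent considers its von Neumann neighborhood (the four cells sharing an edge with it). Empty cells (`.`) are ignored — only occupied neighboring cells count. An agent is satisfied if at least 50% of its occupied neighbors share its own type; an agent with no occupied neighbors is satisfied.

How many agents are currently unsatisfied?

Row 0: (0,1)2 1/2 satisfied · (0,2)2 2/2 satisfied · (0,4)1 0/1 not
Row 1: (1,1)1 0/2 not · (1,2)2 3/4 satisfied · (1,3)2 3/3 satisfied · (1,4)2 1/2 satisfied
Row 2: (2,2)2 2/2 satisfied · (2,3)2 2/2 satisfied
Row 3: (3,0)1 1/2 satisfied · (3,1)2 0/1 not
Row 4: (4,0)1 1/1 satisfied · (4,3)2 1/1 satisfied · (4,4)2 1/1 satisfied
Unsatisfied: (0,4), (1,1), (3,1) — 3 in total.

3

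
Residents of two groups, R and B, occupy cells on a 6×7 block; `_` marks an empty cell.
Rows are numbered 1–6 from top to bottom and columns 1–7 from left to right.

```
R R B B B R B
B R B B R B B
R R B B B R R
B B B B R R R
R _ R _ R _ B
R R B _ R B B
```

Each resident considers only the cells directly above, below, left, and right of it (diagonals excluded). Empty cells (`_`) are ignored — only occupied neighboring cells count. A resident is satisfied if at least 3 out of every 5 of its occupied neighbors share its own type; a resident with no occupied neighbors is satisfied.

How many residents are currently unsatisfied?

21

(1,1)R 1/2 ✗
(1,2)R 2/3 ✓
(1,3)B 2/3 ✓
(1,4)B 3/3 ✓
(1,5)B 1/3 ✗
(1,6)R 0/3 ✗
(1,7)B 1/2 ✗
(2,1)B 0/3 ✗
(2,2)R 2/4 ✗
(2,3)B 3/4 ✓
(2,4)B 3/4 ✓
(2,5)R 0/4 ✗
(2,6)B 1/4 ✗
(2,7)B 2/3 ✓
(3,1)R 1/3 ✗
(3,2)R 2/4 ✗
(3,3)B 3/4 ✓
(3,4)B 4/4 ✓
(3,5)B 1/4 ✗
(3,6)R 2/4 ✗
(3,7)R 2/3 ✓
(4,1)B 1/3 ✗
(4,2)B 2/3 ✓
(4,3)B 3/4 ✓
(4,4)B 2/3 ✓
(4,5)R 2/4 ✗
(4,6)R 3/3 ✓
(4,7)R 2/3 ✓
(5,1)R 1/2 ✗
(5,3)R 0/2 ✗
(5,5)R 2/2 ✓
(5,7)B 1/2 ✗
(6,1)R 2/2 ✓
(6,2)R 1/2 ✗
(6,3)B 0/2 ✗
(6,5)R 1/2 ✗
(6,6)B 1/2 ✗
(6,7)B 2/2 ✓
Unsatisfied: (1,1), (1,5), (1,6), (1,7), (2,1), (2,2), (2,5), (2,6), (3,1), (3,2), (3,5), (3,6), (4,1), (4,5), (5,1), (5,3), (5,7), (6,2), (6,3), (6,5), (6,6) — 21 in total.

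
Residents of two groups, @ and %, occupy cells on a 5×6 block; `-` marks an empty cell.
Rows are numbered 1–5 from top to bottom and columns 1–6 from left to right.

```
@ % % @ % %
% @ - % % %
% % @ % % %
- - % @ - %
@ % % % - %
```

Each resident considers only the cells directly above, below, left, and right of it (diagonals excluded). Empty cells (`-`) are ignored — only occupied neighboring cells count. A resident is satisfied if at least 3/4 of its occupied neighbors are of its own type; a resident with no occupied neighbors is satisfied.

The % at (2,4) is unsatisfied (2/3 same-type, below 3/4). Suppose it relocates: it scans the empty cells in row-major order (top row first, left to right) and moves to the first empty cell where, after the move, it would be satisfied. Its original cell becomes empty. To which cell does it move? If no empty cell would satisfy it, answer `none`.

Vacating (2,4). Empty cells in order:
  (2,3): 1/3 same-type → still unsatisfied.
  (4,1): 1/2 same-type → still unsatisfied.
  (4,2): 3/3 same-type → satisfied — stop here.

(4,2)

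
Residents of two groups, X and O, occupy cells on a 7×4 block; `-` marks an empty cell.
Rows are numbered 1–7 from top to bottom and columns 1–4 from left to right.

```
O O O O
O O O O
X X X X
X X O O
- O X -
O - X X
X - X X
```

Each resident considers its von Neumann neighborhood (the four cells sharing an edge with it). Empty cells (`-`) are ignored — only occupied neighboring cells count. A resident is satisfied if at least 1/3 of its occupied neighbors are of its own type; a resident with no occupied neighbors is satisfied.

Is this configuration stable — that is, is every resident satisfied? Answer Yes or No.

No

(1,1)O 2/2 satisfied
(1,2)O 3/3 satisfied
(1,3)O 3/3 satisfied
(1,4)O 2/2 satisfied
(2,1)O 2/3 satisfied
(2,2)O 3/4 satisfied
(2,3)O 3/4 satisfied
(2,4)O 2/3 satisfied
(3,1)X 2/3 satisfied
(3,2)X 3/4 satisfied
(3,3)X 2/4 satisfied
(3,4)X 1/3 satisfied
(4,1)X 2/2 satisfied
(4,2)X 2/4 satisfied
(4,3)O 1/4 not
(4,4)O 1/2 satisfied
(5,2)O 0/2 not
(5,3)X 1/3 satisfied
(6,1)O 0/1 not
(6,3)X 3/3 satisfied
(6,4)X 2/2 satisfied
(7,1)X 0/1 not
(7,3)X 2/2 satisfied
(7,4)X 2/2 satisfied
For instance (4,3) has only 1/4 same-type neighbors, below 1/3.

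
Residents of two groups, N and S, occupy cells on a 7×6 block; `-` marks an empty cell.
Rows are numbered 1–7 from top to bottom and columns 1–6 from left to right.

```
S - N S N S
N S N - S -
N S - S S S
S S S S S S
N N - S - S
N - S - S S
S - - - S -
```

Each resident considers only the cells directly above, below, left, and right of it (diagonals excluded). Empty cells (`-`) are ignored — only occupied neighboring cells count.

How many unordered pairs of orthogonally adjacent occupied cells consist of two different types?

Scan each occupied cell's neighbors to the right and below so each pair is counted once.
From row 1: 5 unlike of 6 pairs (running 5/6).
From row 2: 2 unlike of 5 pairs (running 7/11).
From row 3: 2 unlike of 8 pairs (running 9/19).
From row 4: 2 unlike of 9 pairs (running 11/28).
From row 5: 0 unlike of 3 pairs (running 11/31).
From row 6: 1 unlike of 3 pairs (running 12/34).
Total adjacent occupied pairs: 34; unlike-type pairs: 12.

12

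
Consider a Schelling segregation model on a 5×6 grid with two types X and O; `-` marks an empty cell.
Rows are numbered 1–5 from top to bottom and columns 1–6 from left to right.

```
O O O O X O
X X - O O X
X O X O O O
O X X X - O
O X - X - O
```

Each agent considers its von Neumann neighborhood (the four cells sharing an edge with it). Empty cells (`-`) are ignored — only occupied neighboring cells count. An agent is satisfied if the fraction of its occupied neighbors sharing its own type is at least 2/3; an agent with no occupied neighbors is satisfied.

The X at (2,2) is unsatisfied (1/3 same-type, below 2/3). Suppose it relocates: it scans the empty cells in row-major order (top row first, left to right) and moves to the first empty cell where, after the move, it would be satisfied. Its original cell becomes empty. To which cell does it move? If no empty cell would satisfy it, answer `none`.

Vacating (2,2). Empty cells in order:
  (2,3): 1/3 same-type → still unsatisfied.
  (4,5): 1/3 same-type → still unsatisfied.
  (5,3): 3/3 same-type → satisfied — stop here.

(5,3)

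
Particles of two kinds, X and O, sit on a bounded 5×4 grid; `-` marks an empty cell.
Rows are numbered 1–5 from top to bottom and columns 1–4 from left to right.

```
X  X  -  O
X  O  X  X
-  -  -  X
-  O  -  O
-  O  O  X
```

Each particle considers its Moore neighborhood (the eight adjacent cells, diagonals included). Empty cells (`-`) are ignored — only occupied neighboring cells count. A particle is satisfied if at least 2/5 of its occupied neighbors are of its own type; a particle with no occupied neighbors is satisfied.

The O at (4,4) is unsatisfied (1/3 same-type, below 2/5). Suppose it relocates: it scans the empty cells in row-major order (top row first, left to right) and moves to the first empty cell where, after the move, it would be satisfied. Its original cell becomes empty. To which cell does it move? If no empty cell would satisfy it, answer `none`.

(1,3)

Vacating (4,4). Empty cells in order:
  (1,3): 2/5 same-type → satisfied — stop here.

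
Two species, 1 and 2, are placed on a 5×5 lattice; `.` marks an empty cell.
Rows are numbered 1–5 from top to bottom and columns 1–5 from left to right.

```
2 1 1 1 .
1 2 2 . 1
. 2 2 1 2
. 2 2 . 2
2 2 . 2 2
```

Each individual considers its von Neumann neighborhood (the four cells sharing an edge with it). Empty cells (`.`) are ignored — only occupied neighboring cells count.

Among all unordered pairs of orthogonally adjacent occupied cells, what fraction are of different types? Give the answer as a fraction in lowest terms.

Scan each occupied cell's neighbors to the right and below so each pair is counted once.
From row 1: 4 unlike of 6 pairs (running 4/6).
From row 2: 2 unlike of 5 pairs (running 6/11).
From row 3: 2 unlike of 6 pairs (running 8/17).
From row 4: 0 unlike of 3 pairs (running 8/20).
From row 5: 0 unlike of 2 pairs (running 8/22).
Total adjacent occupied pairs: 22; unlike-type pairs: 8.
8/22 reduces to 4/11.

4/11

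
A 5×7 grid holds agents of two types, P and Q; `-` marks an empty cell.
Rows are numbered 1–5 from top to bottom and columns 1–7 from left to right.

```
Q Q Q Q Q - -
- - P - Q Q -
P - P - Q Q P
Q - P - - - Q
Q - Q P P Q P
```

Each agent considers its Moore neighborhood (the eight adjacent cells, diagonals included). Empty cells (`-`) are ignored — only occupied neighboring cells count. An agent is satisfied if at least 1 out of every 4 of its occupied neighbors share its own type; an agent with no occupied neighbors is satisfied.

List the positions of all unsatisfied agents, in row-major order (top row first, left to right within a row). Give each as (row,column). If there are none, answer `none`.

Row 1: (1,1)Q 1/1 ok · (1,2)Q 2/3 ok · (1,3)Q 2/3 ok · (1,4)Q 3/4 ok · (1,5)Q 3/3 ok
Row 2: (2,3)P 1/4 ok · (2,5)Q 5/5 ok · (2,6)Q 4/5 ok
Row 3: (3,1)P 0/1 unhappy · (3,3)P 2/2 ok · (3,5)Q 3/3 ok · (3,6)Q 4/5 ok · (3,7)P 0/3 unhappy
Row 4: (4,1)Q 1/2 ok · (4,3)P 2/3 ok · (4,7)Q 2/4 ok
Row 5: (5,1)Q 1/1 ok · (5,3)Q 0/2 unhappy · (5,4)P 2/3 ok · (5,5)P 1/2 ok · (5,6)Q 1/3 ok · (5,7)P 0/2 unhappy

(3,1), (3,7), (5,3), (5,7)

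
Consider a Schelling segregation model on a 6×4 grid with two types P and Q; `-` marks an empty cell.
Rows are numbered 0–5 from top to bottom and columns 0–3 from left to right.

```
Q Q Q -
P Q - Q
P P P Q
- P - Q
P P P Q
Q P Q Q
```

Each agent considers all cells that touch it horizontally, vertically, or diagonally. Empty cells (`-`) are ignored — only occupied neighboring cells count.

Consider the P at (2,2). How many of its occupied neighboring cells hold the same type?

2

Occupied neighbors of (2,2): (1,1)=Q, (1,3)=Q, (2,1)=P, (2,3)=Q, (3,1)=P, (3,3)=Q.
Same type (P): 2 of 6.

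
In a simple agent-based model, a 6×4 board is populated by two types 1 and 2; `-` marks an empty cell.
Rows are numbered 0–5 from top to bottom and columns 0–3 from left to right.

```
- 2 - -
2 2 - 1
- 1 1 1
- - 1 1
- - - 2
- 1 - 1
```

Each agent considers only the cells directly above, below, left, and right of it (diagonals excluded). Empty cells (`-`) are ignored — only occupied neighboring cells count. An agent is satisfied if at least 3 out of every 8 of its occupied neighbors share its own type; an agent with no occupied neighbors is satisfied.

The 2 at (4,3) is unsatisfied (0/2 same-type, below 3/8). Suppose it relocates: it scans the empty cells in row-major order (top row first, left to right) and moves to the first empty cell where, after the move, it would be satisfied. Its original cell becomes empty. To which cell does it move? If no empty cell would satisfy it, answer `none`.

(0,0)

Vacating (4,3). Empty cells in order:
  (0,0): 2/2 same-type → satisfied — stop here.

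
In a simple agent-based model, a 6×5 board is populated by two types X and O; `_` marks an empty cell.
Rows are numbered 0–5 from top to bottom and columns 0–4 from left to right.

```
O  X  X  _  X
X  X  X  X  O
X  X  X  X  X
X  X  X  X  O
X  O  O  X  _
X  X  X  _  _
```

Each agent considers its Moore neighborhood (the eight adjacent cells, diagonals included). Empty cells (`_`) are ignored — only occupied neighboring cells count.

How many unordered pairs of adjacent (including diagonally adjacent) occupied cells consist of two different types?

Scan each occupied cell's neighbors to the right and below (and the two forward diagonals) so each pair is counted once.
From row 0: 4 unlike of 12 pairs (running 4/12).
From row 1: 3 unlike of 17 pairs (running 7/29).
From row 2: 2 unlike of 17 pairs (running 9/46).
From row 3: 8 unlike of 15 pairs (running 17/61).
From row 4: 7 unlike of 11 pairs (running 24/72).
From row 5: 0 unlike of 2 pairs (running 24/74).
Total adjacent occupied pairs: 74; unlike-type pairs: 24.

24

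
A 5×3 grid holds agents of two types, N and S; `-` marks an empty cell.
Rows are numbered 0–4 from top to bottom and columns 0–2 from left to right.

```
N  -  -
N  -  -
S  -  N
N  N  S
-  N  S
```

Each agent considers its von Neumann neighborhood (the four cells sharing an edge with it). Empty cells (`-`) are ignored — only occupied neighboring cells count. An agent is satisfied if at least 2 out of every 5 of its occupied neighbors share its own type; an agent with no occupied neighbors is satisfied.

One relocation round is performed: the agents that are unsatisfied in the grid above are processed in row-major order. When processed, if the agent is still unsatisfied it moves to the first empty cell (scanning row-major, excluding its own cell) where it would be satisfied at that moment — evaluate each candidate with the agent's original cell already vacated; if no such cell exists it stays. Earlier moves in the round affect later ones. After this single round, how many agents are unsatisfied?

1

Initially unsatisfied (in order): (2,0), (2,2), (3,2).
  (2,0) → (0,2).
  (2,2) → (0,1).
  (3,2): now satisfied by earlier moves; stays.
Resulting grid:
N N S
N - -
- - -
N N S
- N S
Unsatisfied now: (0,2).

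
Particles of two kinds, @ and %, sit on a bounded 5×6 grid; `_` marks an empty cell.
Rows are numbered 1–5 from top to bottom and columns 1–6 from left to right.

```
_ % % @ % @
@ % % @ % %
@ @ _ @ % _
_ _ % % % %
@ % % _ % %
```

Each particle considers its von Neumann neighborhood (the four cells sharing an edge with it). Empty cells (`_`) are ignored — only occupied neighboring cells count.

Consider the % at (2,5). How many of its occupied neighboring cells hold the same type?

3

Occupied neighbors of (2,5): (1,5)=%, (3,5)=%, (2,4)=@, (2,6)=%.
Same type (%): 3 of 4.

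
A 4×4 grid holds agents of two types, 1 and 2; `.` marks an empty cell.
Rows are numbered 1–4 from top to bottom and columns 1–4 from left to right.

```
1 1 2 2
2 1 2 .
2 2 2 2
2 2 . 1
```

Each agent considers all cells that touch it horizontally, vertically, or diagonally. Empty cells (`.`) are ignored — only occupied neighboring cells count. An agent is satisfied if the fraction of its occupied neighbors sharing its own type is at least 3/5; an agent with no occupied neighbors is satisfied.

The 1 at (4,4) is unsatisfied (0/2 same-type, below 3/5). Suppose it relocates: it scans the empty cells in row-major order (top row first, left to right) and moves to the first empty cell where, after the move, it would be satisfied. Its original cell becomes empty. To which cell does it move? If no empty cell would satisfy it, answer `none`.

none

Vacating (4,4). Empty cells in order:
  (2,4): 0/5 same-type → still unsatisfied.
  (4,3): 0/4 same-type → still unsatisfied.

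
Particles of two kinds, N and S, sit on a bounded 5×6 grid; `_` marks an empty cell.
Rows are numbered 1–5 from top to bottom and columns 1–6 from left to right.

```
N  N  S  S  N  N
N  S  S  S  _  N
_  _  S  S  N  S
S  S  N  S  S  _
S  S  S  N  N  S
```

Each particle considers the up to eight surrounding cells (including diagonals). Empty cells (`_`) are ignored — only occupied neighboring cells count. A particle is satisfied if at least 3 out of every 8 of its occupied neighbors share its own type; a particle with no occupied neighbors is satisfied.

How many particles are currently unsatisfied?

4

(1,1)N 2/3 ✓
(1,2)N 2/5 ✓
(1,3)S 4/5 ✓
(1,4)S 3/4 ✓
(1,5)N 2/4 ✓
(1,6)N 2/2 ✓
(2,1)N 2/3 ✓
(2,2)S 3/6 ✓
(2,3)S 6/7 ✓
(2,4)S 5/7 ✓
(2,6)N 3/4 ✓
(3,3)S 6/7 ✓
(3,4)S 5/7 ✓
(3,5)N 1/6 ✗
(3,6)S 1/3 ✗
(4,1)S 3/3 ✓
(4,2)S 5/6 ✓
(4,3)N 1/7 ✗
(4,4)S 4/8 ✓
(4,5)S 4/7 ✓
(5,1)S 3/3 ✓
(5,2)S 4/5 ✓
(5,3)S 3/5 ✓
(5,4)N 2/5 ✓
(5,5)N 1/4 ✗
(5,6)S 1/2 ✓
Unsatisfied: (3,5), (3,6), (4,3), (5,5) — 4 in total.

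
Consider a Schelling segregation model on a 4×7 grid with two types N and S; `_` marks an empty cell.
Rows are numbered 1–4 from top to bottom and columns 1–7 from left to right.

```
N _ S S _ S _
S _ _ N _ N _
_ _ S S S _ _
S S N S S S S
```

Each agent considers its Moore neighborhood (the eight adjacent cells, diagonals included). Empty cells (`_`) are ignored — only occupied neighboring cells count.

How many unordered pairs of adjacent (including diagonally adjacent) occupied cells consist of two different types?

Scan each occupied cell's neighbors to the right and below (and the two forward diagonals) so each pair is counted once.
Row 1: N(1,1)–S(2,1)≠ S(1,3)–S(1,4)= S(1,3)–N(2,4)≠ S(1,4)–N(2,4)≠ S(1,6)–N(2,6)≠  → 4/5 unlike.
Row 2: N(2,4)–S(3,4)≠ N(2,4)–S(3,5)≠ N(2,4)–S(3,3)≠ N(2,6)–S(3,5)≠  → 4/4 unlike.
Row 3: S(3,3)–S(3,4)= S(3,3)–N(4,3)≠ S(3,3)–S(4,4)= S(3,3)–S(4,2)= S(3,4)–S(3,5)= S(3,4)–S(4,4)= S(3,4)–S(4,5)= S(3,4)–N(4,3)≠ S(3,5)–S(4,5)= S(3,5)–S(4,6)= S(3,5)–S(4,4)=  → 2/11 unlike.
Row 4: S(4,1)–S(4,2)= S(4,2)–N(4,3)≠ N(4,3)–S(4,4)≠ S(4,4)–S(4,5)= S(4,5)–S(4,6)= S(4,6)–S(4,7)=  → 2/6 unlike.
Total adjacent occupied pairs: 26; unlike-type pairs: 12.

12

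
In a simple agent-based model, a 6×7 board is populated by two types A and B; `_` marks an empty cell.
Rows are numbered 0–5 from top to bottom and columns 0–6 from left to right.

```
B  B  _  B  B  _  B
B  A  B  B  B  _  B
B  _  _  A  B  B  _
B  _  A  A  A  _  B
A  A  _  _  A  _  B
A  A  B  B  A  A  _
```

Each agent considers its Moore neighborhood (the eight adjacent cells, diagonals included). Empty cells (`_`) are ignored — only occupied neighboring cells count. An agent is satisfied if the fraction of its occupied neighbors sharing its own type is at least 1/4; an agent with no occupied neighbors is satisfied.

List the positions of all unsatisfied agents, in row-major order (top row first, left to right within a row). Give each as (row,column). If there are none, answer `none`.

Row 0: (0,0)B 2/3 ok · (0,1)B 3/4 ok · (0,3)B 4/4 ok · (0,4)B 3/3 ok · (0,6)B 1/1 ok
Row 1: (1,0)B 3/4 ok · (1,1)A 0/5 unhappy · (1,2)B 3/5 ok · (1,3)B 5/6 ok · (1,4)B 5/6 ok · (1,6)B 2/2 ok
Row 2: (2,0)B 2/3 ok · (2,3)A 3/7 ok · (2,4)B 3/6 ok · (2,5)B 4/5 ok
Row 3: (3,0)B 1/3 ok · (3,2)A 3/3 ok · (3,3)A 4/5 ok · (3,4)A 3/5 ok · (3,6)B 2/2 ok
Row 4: (4,0)A 3/4 ok · (4,1)A 4/6 ok · (4,4)A 4/5 ok · (4,6)B 1/2 ok
Row 5: (5,0)A 3/3 ok · (5,1)A 3/4 ok · (5,2)B 1/3 ok · (5,3)B 1/3 ok · (5,4)A 2/3 ok · (5,5)A 2/3 ok

(1,1)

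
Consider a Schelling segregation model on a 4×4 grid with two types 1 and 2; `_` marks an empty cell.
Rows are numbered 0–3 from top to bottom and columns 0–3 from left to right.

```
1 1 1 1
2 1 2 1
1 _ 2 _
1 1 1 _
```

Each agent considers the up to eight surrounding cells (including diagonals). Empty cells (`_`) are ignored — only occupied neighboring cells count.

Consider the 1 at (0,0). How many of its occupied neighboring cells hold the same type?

2

Occupied neighbors of (0,0): (0,1)=1, (1,0)=2, (1,1)=1.
Same type (1): 2 of 3.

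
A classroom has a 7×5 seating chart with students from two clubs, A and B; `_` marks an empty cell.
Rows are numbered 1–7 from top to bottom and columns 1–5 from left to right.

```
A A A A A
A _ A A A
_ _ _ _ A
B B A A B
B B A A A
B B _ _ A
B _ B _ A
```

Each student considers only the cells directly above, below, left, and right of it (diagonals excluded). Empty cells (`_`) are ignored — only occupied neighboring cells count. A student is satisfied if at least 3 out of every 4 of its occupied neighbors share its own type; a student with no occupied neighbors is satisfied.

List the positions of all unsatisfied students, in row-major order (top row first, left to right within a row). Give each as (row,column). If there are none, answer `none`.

(1,1)A 2/2 ok
(1,2)A 2/2 ok
(1,3)A 3/3 ok
(1,4)A 3/3 ok
(1,5)A 2/2 ok
(2,1)A 1/1 ok
(2,3)A 2/2 ok
(2,4)A 3/3 ok
(2,5)A 3/3 ok
(3,5)A 1/2 unhappy
(4,1)B 2/2 ok
(4,2)B 2/3 unhappy
(4,3)A 2/3 unhappy
(4,4)A 2/3 unhappy
(4,5)B 0/3 unhappy
(5,1)B 3/3 ok
(5,2)B 3/4 ok
(5,3)A 2/3 unhappy
(5,4)A 3/3 ok
(5,5)A 2/3 unhappy
(6,1)B 3/3 ok
(6,2)B 2/2 ok
(6,5)A 2/2 ok
(7,1)B 1/1 ok
(7,3)B 0/0 ok
(7,5)A 1/1 ok

(3,5), (4,2), (4,3), (4,4), (4,5), (5,3), (5,5)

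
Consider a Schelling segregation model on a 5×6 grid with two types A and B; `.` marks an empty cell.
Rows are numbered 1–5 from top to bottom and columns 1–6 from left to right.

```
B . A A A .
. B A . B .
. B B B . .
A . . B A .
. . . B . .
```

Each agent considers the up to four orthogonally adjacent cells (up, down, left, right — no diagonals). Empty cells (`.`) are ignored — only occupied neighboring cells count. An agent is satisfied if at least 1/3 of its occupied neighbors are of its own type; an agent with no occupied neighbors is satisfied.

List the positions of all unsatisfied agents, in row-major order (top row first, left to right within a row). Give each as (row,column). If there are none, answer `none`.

(2,5), (4,5)

(1,1)B 0/0 satisfied
(1,3)A 2/2 satisfied
(1,4)A 2/2 satisfied
(1,5)A 1/2 satisfied
(2,2)B 1/2 satisfied
(2,3)A 1/3 satisfied
(2,5)B 0/1 not
(3,2)B 2/2 satisfied
(3,3)B 2/3 satisfied
(3,4)B 2/2 satisfied
(4,1)A 0/0 satisfied
(4,4)B 2/3 satisfied
(4,5)A 0/1 not
(5,4)B 1/1 satisfied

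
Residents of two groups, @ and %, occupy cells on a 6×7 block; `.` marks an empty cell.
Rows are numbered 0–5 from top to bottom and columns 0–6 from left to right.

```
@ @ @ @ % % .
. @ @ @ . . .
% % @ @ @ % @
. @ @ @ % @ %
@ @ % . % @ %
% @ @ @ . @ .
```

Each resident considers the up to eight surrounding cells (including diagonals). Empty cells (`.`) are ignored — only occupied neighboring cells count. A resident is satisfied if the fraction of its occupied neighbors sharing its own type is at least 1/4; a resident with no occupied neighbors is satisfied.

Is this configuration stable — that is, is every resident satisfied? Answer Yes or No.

No

Row 0: (0,0)@ 2/2 ✓ · (0,1)@ 4/4 ✓ · (0,2)@ 5/5 ✓ · (0,3)@ 3/4 ✓ · (0,4)% 1/3 ✓ · (0,5)% 1/1 ✓
Row 1: (1,1)@ 5/7 ✓ · (1,2)@ 7/8 ✓ · (1,3)@ 6/7 ✓
Row 2: (2,0)% 1/3 ✓ · (2,1)% 1/6 ✗ · (2,2)@ 7/8 ✓ · (2,3)@ 6/7 ✓ · (2,4)@ 4/6 ✓ · (2,5)% 2/5 ✓ · (2,6)@ 1/3 ✓
Row 3: (3,1)@ 4/7 ✓ · (3,2)@ 5/7 ✓ · (3,3)@ 4/7 ✓ · (3,4)% 2/7 ✓ · (3,5)@ 3/8 ✓ · (3,6)% 2/5 ✓
Row 4: (4,0)@ 3/4 ✓ · (4,1)@ 5/7 ✓ · (4,2)% 0/7 ✗ · (4,4)% 1/6 ✗ · (4,5)@ 2/6 ✓ · (4,6)% 1/4 ✓
Row 5: (5,0)% 0/3 ✗ · (5,1)@ 3/5 ✓ · (5,2)@ 3/4 ✓ · (5,3)@ 1/3 ✓ · (5,5)@ 1/3 ✓
For instance (2,1) has only 1/6 same-type neighbors, below 1/4.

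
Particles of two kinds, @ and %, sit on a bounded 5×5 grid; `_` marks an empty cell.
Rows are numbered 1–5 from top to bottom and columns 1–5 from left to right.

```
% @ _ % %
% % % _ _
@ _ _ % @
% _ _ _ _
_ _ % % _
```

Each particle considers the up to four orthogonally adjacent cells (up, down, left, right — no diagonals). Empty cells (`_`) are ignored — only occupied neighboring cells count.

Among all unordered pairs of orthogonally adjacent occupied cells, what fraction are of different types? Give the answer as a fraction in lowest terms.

Scan each occupied cell's neighbors to the right and below so each pair is counted once.
Row 1: %(1,1)–@(1,2)≠ %(1,1)–%(2,1)= @(1,2)–%(2,2)≠ %(1,4)–%(1,5)=  → 2/4 unlike.
Row 2: %(2,1)–%(2,2)= %(2,1)–@(3,1)≠ %(2,2)–%(2,3)=  → 1/3 unlike.
Row 3: @(3,1)–%(4,1)≠ %(3,4)–@(3,5)≠  → 2/2 unlike.
Row 5: %(5,3)–%(5,4)=  → 0/1 unlike.
Total adjacent occupied pairs: 10; unlike-type pairs: 5.
5/10 reduces to 1/2.

1/2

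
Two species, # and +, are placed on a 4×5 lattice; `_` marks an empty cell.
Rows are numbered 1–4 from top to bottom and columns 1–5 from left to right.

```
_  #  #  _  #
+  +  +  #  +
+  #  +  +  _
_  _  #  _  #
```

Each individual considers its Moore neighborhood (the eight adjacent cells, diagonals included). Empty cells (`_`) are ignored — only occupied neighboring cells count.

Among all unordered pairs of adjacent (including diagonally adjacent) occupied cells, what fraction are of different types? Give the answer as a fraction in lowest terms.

Scan each occupied cell's neighbors to the right and below (and the two forward diagonals) so each pair is counted once.
Row 1: #(1,2)–#(1,3)= #(1,2)–+(2,2)≠ #(1,2)–+(2,3)≠ #(1,2)–+(2,1)≠ #(1,3)–+(2,3)≠ #(1,3)–#(2,4)= #(1,3)–+(2,2)≠ #(1,5)–+(2,5)≠ #(1,5)–#(2,4)=  → 6/9 unlike.
Row 2: +(2,1)–+(2,2)= +(2,1)–+(3,1)= +(2,1)–#(3,2)≠ +(2,2)–+(2,3)= +(2,2)–#(3,2)≠ +(2,2)–+(3,3)= +(2,2)–+(3,1)= +(2,3)–#(2,4)≠ +(2,3)–+(3,3)= +(2,3)–+(3,4)= +(2,3)–#(3,2)≠ #(2,4)–+(2,5)≠ #(2,4)–+(3,4)≠ #(2,4)–+(3,3)≠ +(2,5)–+(3,4)=  → 7/15 unlike.
Row 3: +(3,1)–#(3,2)≠ #(3,2)–+(3,3)≠ #(3,2)–#(4,3)= +(3,3)–+(3,4)= +(3,3)–#(4,3)≠ +(3,4)–#(4,5)≠ +(3,4)–#(4,3)≠  → 5/7 unlike.
Total adjacent occupied pairs: 31; unlike-type pairs: 18.
18/31 is already in lowest terms.

18/31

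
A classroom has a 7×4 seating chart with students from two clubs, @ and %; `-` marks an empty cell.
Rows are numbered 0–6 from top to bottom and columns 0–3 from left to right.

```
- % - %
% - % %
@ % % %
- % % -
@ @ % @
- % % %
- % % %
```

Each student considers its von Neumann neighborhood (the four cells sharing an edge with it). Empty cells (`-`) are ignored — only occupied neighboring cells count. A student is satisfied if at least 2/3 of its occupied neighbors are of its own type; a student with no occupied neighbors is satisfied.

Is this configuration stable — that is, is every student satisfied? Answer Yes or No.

(0,1)% 0/0 ✓
(0,3)% 1/1 ✓
(1,0)% 0/1 ✗
(1,2)% 2/2 ✓
(1,3)% 3/3 ✓
(2,0)@ 0/2 ✗
(2,1)% 2/3 ✓
(2,2)% 4/4 ✓
(2,3)% 2/2 ✓
(3,1)% 2/3 ✓
(3,2)% 3/3 ✓
(4,0)@ 1/1 ✓
(4,1)@ 1/4 ✗
(4,2)% 2/4 ✗
(4,3)@ 0/2 ✗
(5,1)% 2/3 ✓
(5,2)% 4/4 ✓
(5,3)% 2/3 ✓
(6,1)% 2/2 ✓
(6,2)% 3/3 ✓
(6,3)% 2/2 ✓
For instance (1,0) has only 0/1 same-type neighbors, below 2/3.

No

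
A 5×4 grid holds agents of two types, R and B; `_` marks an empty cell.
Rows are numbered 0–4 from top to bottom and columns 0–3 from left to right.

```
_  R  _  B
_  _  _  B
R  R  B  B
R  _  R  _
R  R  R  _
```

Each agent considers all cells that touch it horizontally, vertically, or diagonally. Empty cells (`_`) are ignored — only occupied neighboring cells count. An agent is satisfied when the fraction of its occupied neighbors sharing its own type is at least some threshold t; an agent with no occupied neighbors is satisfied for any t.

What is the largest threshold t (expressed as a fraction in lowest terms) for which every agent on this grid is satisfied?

Row 0: (0,1)R — no occupied neighbors · (0,3)B 1/1
Row 1: (1,3)B 3/3
Row 2: (2,0)R 2/2 · (2,1)R 3/4 · (2,2)B 2/4 · (2,3)B 2/3
Row 3: (3,0)R 4/4 · (3,2)R 3/5
Row 4: (4,0)R 2/2 · (4,1)R 4/4 · (4,2)R 2/2
The smallest same-type fraction is 2/4 at (2,2), which reduces to 1/2. Any threshold above that leaves this agent unsatisfied.

1/2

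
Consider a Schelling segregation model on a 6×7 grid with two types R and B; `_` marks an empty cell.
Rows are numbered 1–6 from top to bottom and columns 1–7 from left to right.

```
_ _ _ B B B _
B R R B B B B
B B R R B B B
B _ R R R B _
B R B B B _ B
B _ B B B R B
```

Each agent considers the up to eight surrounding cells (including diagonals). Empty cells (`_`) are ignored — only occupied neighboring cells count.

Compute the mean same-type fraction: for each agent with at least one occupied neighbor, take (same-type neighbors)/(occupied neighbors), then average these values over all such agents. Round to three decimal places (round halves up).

Row 1: (1,4)B 3/4 · (1,5)B 5/5 · (1,6)B 4/4
Row 2: (2,1)B 2/3 · (2,2)R 2/5 · (2,3)R 3/6 · (2,4)B 4/7 · (2,5)B 7/8 · (2,6)B 7/7 · (2,7)B 4/4
Row 3: (3,1)B 3/4 · (3,2)B 3/7 · (3,3)R 5/7 · (3,4)R 5/8 · (3,5)B 5/8 · (3,6)B 6/7 · (3,7)B 4/4
Row 4: (4,1)B 3/4 · (4,3)R 4/7 · (4,4)R 4/8 · (4,5)R 2/7 · (4,6)B 5/6
Row 5: (5,1)B 2/3 · (5,2)R 1/6 · (5,3)B 3/6 · (5,4)B 5/8 · (5,5)B 4/7 · (5,7)B 2/3
Row 6: (6,1)B 1/2 · (6,3)B 3/4 · (6,4)B 5/5 · (6,5)B 3/4 · (6,6)R 0/4 · (6,7)B 1/2
Sum over 34 agents: 3/4 + 5/5 + 4/4 + 2/3 + 2/5 + 3/6 + 4/7 + 7/8 + 7/7 + 4/4 + 3/4 + 3/7 + 5/7 + 5/8 + 5/8 + 6/7 + 4/4 + 3/4 + 4/7 + 4/8 + 2/7 + 5/6 + 2/3 + 1/6 + 3/6 + 5/8 + 4/7 + 2/3 + 1/2 + 3/4 + 5/5 + 3/4 + 0/4 + 1/2 = 112/5; mean = 112/5 ÷ 34 = 56/85 = 0.658823… → 0.659.

0.659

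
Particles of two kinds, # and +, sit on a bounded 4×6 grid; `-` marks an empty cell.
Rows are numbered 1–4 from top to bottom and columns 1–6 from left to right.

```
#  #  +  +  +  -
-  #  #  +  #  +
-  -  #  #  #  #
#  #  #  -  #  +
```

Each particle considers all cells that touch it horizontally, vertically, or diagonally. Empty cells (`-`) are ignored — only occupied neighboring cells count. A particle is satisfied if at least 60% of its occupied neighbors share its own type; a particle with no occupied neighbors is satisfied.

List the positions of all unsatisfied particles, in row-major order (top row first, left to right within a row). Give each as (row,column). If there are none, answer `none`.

(1,3), (2,3), (2,4), (2,5), (2,6), (3,5), (4,6)

(1,1)# 2/2 ok
(1,2)# 3/4 ok
(1,3)+ 2/5 unhappy
(1,4)+ 3/5 ok
(1,5)+ 3/4 ok
(2,2)# 4/5 ok
(2,3)# 4/7 unhappy
(2,4)+ 3/8 unhappy
(2,5)# 3/7 unhappy
(2,6)+ 1/4 unhappy
(3,3)# 5/6 ok
(3,4)# 6/7 ok
(3,5)# 4/7 unhappy
(3,6)# 3/5 ok
(4,1)# 1/1 ok
(4,2)# 3/3 ok
(4,3)# 3/3 ok
(4,5)# 3/4 ok
(4,6)+ 0/3 unhappy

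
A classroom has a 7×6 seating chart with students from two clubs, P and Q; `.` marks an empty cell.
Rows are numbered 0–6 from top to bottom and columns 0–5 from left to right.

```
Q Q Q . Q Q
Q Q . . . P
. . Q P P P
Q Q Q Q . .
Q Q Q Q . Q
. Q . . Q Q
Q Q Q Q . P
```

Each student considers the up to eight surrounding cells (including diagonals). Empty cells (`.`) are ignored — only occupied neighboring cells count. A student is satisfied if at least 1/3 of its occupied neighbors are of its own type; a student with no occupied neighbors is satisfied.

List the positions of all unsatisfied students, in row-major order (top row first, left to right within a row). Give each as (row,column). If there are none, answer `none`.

Row 0: (0,0)Q 3/3 ok · (0,1)Q 4/4 ok · (0,2)Q 2/2 ok · (0,4)Q 1/2 ok · (0,5)Q 1/2 ok
Row 1: (1,0)Q 3/3 ok · (1,1)Q 5/5 ok · (1,5)P 2/4 ok
Row 2: (2,2)Q 4/5 ok · (2,3)P 1/4 unhappy · (2,4)P 3/4 ok · (2,5)P 2/2 ok
Row 3: (3,0)Q 3/3 ok · (3,1)Q 6/6 ok · (3,2)Q 6/7 ok · (3,3)Q 4/6 ok
Row 4: (4,0)Q 4/4 ok · (4,1)Q 6/6 ok · (4,2)Q 6/6 ok · (4,3)Q 4/4 ok · (4,5)Q 2/2 ok
Row 5: (5,1)Q 6/6 ok · (5,4)Q 4/5 ok · (5,5)Q 2/3 ok
Row 6: (6,0)Q 2/2 ok · (6,1)Q 3/3 ok · (6,2)Q 3/3 ok · (6,3)Q 2/2 ok · (6,5)P 0/2 unhappy

(2,3), (6,5)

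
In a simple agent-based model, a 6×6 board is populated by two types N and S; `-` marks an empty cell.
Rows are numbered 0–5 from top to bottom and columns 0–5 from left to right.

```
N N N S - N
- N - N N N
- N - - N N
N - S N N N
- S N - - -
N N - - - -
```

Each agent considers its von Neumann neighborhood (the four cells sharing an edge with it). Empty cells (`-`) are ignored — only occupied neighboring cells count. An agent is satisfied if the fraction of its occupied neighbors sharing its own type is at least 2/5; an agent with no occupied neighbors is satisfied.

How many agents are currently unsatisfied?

Row 0: (0,0)N 1/1 ok · (0,1)N 3/3 ok · (0,2)N 1/2 ok · (0,3)S 0/2 unhappy · (0,5)N 1/1 ok
Row 1: (1,1)N 2/2 ok · (1,3)N 1/2 ok · (1,4)N 3/3 ok · (1,5)N 3/3 ok
Row 2: (2,1)N 1/1 ok · (2,4)N 3/3 ok · (2,5)N 3/3 ok
Row 3: (3,0)N 0/0 ok · (3,2)S 0/2 unhappy · (3,3)N 1/2 ok · (3,4)N 3/3 ok · (3,5)N 2/2 ok
Row 4: (4,1)S 0/2 unhappy · (4,2)N 0/2 unhappy
Row 5: (5,0)N 1/1 ok · (5,1)N 1/2 ok
Unsatisfied: (0,3), (3,2), (4,1), (4,2) — 4 in total.

4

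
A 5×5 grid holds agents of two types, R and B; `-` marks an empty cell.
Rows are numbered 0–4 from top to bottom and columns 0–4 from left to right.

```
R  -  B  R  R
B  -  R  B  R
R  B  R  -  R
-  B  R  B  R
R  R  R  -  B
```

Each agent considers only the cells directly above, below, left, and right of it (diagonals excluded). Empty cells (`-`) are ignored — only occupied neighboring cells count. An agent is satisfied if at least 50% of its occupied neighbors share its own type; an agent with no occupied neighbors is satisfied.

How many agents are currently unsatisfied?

12

(0,0)R 0/1 unhappy
(0,2)B 0/2 unhappy
(0,3)R 1/3 unhappy
(0,4)R 2/2 ok
(1,0)B 0/2 unhappy
(1,2)R 1/3 unhappy
(1,3)B 0/3 unhappy
(1,4)R 2/3 ok
(2,0)R 0/2 unhappy
(2,1)B 1/3 unhappy
(2,2)R 2/3 ok
(2,4)R 2/2 ok
(3,1)B 1/3 unhappy
(3,2)R 2/4 ok
(3,3)B 0/2 unhappy
(3,4)R 1/3 unhappy
(4,0)R 1/1 ok
(4,1)R 2/3 ok
(4,2)R 2/2 ok
(4,4)B 0/1 unhappy
Unsatisfied: (0,0), (0,2), (0,3), (1,0), (1,2), (1,3), (2,0), (2,1), (3,1), (3,3), (3,4), (4,4) — 12 in total.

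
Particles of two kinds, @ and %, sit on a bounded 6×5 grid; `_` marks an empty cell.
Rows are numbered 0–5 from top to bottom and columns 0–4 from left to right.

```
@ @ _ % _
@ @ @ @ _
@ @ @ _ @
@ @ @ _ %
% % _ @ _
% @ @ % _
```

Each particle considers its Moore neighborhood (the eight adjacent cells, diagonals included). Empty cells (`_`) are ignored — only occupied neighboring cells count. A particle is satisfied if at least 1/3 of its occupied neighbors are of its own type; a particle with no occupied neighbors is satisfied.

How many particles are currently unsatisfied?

Row 0: (0,0)@ 3/3 ✓ · (0,1)@ 4/4 ✓ · (0,3)% 0/2 ✗
Row 1: (1,0)@ 5/5 ✓ · (1,1)@ 7/7 ✓ · (1,2)@ 5/6 ✓ · (1,3)@ 3/4 ✓
Row 2: (2,0)@ 5/5 ✓ · (2,1)@ 8/8 ✓ · (2,2)@ 6/6 ✓ · (2,4)@ 1/2 ✓
Row 3: (3,0)@ 3/5 ✓ · (3,1)@ 5/7 ✓ · (3,2)@ 4/5 ✓ · (3,4)% 0/2 ✗
Row 4: (4,0)% 2/5 ✓ · (4,1)% 2/7 ✗ · (4,3)@ 2/4 ✓
Row 5: (5,0)% 2/3 ✓ · (5,1)@ 1/4 ✗ · (5,2)@ 2/4 ✓ · (5,3)% 0/2 ✗
Unsatisfied: (0,3), (3,4), (4,1), (5,1), (5,3) — 5 in total.

5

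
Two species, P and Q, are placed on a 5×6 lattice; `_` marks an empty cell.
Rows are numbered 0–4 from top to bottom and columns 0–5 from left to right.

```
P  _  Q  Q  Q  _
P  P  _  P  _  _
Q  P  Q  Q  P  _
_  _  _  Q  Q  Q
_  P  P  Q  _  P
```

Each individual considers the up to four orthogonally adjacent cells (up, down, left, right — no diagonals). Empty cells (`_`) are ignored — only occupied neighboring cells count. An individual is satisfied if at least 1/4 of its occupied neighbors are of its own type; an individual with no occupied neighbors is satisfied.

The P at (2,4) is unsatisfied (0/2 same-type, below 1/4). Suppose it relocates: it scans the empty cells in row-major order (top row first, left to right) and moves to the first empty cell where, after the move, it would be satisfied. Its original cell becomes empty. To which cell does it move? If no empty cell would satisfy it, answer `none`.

Vacating (2,4). Empty cells in order:
  (0,1): 2/3 same-type → satisfied — stop here.

(0,1)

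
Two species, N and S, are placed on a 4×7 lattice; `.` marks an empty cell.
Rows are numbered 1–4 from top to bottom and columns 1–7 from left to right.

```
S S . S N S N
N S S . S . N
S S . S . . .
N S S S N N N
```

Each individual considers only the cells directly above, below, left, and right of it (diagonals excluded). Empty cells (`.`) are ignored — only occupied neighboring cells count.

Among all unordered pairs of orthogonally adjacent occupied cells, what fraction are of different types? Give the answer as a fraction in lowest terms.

Scan each occupied cell's neighbors to the right and below so each pair is counted once.
From row 1: 5 unlike of 8 pairs (running 5/8).
From row 2: 2 unlike of 4 pairs (running 7/12).
From row 3: 1 unlike of 4 pairs (running 8/16).
From row 4: 2 unlike of 6 pairs (running 10/22).
Total adjacent occupied pairs: 22; unlike-type pairs: 10.
10/22 reduces to 5/11.

5/11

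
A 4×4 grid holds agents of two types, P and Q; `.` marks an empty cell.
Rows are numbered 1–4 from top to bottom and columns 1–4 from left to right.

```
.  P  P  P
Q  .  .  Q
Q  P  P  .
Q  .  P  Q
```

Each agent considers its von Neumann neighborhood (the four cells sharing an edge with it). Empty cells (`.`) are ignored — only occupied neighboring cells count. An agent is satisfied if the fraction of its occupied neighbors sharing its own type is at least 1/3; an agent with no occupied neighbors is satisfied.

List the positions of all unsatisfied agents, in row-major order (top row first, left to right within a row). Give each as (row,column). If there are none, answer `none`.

(2,4), (4,4)

(1,2)P 1/1 ok
(1,3)P 2/2 ok
(1,4)P 1/2 ok
(2,1)Q 1/1 ok
(2,4)Q 0/1 unhappy
(3,1)Q 2/3 ok
(3,2)P 1/2 ok
(3,3)P 2/2 ok
(4,1)Q 1/1 ok
(4,3)P 1/2 ok
(4,4)Q 0/1 unhappy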